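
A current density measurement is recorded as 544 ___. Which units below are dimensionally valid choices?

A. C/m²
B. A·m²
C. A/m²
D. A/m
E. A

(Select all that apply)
C

current density has SI base units: A / m^2

Checking each option against A / m^2:
  A. C/m²: ✗ does not match
  B. A·m²: ✗ does not match
  C. A/m²: ✓ matches
  D. A/m: ✗ does not match
  E. A: ✗ does not match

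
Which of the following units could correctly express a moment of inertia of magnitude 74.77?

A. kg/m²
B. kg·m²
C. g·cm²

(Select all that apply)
B, C

moment of inertia has SI base units: kg * m^2

Checking each option against kg * m^2:
  A. kg/m²: ✗ does not match
  B. kg·m²: ✓ matches
  C. g·cm²: ✓ matches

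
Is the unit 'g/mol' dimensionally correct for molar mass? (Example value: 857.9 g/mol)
Yes

molar mass has SI base units: kg / mol
g/mol reduces to the same SI base units, so it is a valid unit for molar mass.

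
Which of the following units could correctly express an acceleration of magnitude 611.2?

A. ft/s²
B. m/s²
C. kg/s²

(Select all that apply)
A, B

acceleration has SI base units: m / s^2

Checking each option against m / s^2:
  A. ft/s²: ✓ matches
  B. m/s²: ✓ matches
  C. kg/s²: ✗ does not match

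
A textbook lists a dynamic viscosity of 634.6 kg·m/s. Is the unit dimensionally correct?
No

dynamic viscosity has SI base units: kg / (m * s)
kg·m/s does NOT reduce to kg / (m * s); a valid unit for dynamic viscosity would be e.g. Pa·s.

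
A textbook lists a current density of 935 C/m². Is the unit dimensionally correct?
No

current density has SI base units: A / m^2
C/m² does NOT reduce to A / m^2; a valid unit for current density would be e.g. A/m².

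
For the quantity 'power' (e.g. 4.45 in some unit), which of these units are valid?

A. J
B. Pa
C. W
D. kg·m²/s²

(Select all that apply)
C

power has SI base units: kg * m^2 / s^3

Checking each option against kg * m^2 / s^3:
  A. J: ✗ does not match
  B. Pa: ✗ does not match
  C. W: ✓ matches
  D. kg·m²/s²: ✗ does not match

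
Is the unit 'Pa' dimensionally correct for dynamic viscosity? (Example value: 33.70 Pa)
No

dynamic viscosity has SI base units: kg / (m * s)
Pa does NOT reduce to kg / (m * s); a valid unit for dynamic viscosity would be e.g. Pa·s.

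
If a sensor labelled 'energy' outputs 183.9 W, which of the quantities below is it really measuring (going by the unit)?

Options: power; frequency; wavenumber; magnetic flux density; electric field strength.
power

energy should have units dimensionally equivalent to kg * m^2 / s^2 (e.g. J).
The given unit 'W' reduces to kg * m^2 / s^3. Of the listed options, that is the dimensionality of power.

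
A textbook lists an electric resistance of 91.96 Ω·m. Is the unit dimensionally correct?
No

electric resistance has SI base units: kg * m^2 / (A^2 * s^3)
Ω·m does NOT reduce to kg * m^2 / (A^2 * s^3); a valid unit for electric resistance would be e.g. Ω.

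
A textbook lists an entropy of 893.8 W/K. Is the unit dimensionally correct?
No

entropy has SI base units: kg * m^2 / (s^2 * K)
W/K does NOT reduce to kg * m^2 / (s^2 * K); a valid unit for entropy would be e.g. J/K.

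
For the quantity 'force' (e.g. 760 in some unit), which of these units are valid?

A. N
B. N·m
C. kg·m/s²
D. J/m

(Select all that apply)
A, C, D

force has SI base units: kg * m / s^2

Checking each option against kg * m / s^2:
  A. N: ✓ matches
  B. N·m: ✗ does not match
  C. kg·m/s²: ✓ matches
  D. J/m: ✓ matches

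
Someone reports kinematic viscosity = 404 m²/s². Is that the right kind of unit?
No

kinematic viscosity has SI base units: m^2 / s
m²/s² does NOT reduce to m^2 / s; a valid unit for kinematic viscosity would be e.g. m²/s.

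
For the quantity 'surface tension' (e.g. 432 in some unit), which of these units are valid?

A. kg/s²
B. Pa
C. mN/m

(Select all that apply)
A, C

surface tension has SI base units: kg / s^2

Checking each option against kg / s^2:
  A. kg/s²: ✓ matches
  B. Pa: ✗ does not match
  C. mN/m: ✓ matches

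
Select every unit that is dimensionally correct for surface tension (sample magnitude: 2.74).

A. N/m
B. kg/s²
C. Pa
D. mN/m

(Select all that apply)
A, B, D

surface tension has SI base units: kg / s^2

Checking each option against kg / s^2:
  A. N/m: ✓ matches
  B. kg/s²: ✓ matches
  C. Pa: ✗ does not match
  D. mN/m: ✓ matches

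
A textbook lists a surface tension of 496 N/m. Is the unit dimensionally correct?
Yes

surface tension has SI base units: kg / s^2
N/m reduces to the same SI base units, so it is a valid unit for surface tension.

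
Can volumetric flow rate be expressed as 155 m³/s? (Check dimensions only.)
Yes

volumetric flow rate has SI base units: m^3 / s
m³/s reduces to the same SI base units, so it is a valid unit for volumetric flow rate.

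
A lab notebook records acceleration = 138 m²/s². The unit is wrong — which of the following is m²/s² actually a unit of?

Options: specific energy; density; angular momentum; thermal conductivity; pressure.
specific energy

acceleration should have units dimensionally equivalent to m / s^2 (e.g. m/s²).
The given unit 'm²/s²' reduces to m^2 / s^2. Of the listed options, that is the dimensionality of specific energy.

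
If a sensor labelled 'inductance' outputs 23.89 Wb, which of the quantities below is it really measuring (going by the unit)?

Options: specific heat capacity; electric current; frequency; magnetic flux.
magnetic flux

inductance should have units dimensionally equivalent to kg * m^2 / (A^2 * s^2) (e.g. H).
The given unit 'Wb' reduces to kg * m^2 / (A * s^2). Of the listed options, that is the dimensionality of magnetic flux.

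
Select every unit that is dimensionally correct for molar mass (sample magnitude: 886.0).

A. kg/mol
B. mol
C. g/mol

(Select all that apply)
A, C

molar mass has SI base units: kg / mol

Checking each option against kg / mol:
  A. kg/mol: ✓ matches
  B. mol: ✗ does not match
  C. g/mol: ✓ matches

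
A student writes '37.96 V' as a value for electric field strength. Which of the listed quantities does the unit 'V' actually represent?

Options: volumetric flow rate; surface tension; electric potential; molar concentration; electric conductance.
electric potential

electric field strength should have units dimensionally equivalent to kg * m / (A * s^3) (e.g. V/m).
The given unit 'V' reduces to kg * m^2 / (A * s^3). Of the listed options, that is the dimensionality of electric potential.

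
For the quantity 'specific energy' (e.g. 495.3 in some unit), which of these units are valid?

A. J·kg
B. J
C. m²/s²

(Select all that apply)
C

specific energy has SI base units: m^2 / s^2

Checking each option against m^2 / s^2:
  A. J·kg: ✗ does not match
  B. J: ✗ does not match
  C. m²/s²: ✓ matches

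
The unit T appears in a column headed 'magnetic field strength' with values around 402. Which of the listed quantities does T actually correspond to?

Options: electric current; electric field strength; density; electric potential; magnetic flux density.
magnetic flux density

magnetic field strength should have units dimensionally equivalent to A / m (e.g. A/m).
The given unit 'T' reduces to kg / (A * s^2). Of the listed options, that is the dimensionality of magnetic flux density.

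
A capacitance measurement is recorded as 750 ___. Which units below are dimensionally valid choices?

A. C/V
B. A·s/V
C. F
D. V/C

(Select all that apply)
A, B, C

capacitance has SI base units: A^2 * s^4 / (kg * m^2)

Checking each option against A^2 * s^4 / (kg * m^2):
  A. C/V: ✓ matches
  B. A·s/V: ✓ matches
  C. F: ✓ matches
  D. V/C: ✗ does not match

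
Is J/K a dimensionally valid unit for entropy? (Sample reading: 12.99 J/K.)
Yes

entropy has SI base units: kg * m^2 / (s^2 * K)
J/K reduces to the same SI base units, so it is a valid unit for entropy.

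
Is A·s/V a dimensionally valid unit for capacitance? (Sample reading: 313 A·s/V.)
Yes

capacitance has SI base units: A^2 * s^4 / (kg * m^2)
A·s/V reduces to the same SI base units, so it is a valid unit for capacitance.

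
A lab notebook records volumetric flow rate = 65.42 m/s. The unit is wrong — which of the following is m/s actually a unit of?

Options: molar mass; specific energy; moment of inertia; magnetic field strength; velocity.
velocity

volumetric flow rate should have units dimensionally equivalent to m^3 / s (e.g. m³/s).
The given unit 'm/s' reduces to m / s. Of the listed options, that is the dimensionality of velocity.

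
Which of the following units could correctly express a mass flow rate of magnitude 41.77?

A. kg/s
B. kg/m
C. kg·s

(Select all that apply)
A

mass flow rate has SI base units: kg / s

Checking each option against kg / s:
  A. kg/s: ✓ matches
  B. kg/m: ✗ does not match
  C. kg·s: ✗ does not match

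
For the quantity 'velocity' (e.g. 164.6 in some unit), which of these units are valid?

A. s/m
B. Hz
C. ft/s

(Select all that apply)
C

velocity has SI base units: m / s

Checking each option against m / s:
  A. s/m: ✗ does not match
  B. Hz: ✗ does not match
  C. ft/s: ✓ matches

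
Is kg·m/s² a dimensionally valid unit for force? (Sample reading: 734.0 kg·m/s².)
Yes

force has SI base units: kg * m / s^2
kg·m/s² reduces to the same SI base units, so it is a valid unit for force.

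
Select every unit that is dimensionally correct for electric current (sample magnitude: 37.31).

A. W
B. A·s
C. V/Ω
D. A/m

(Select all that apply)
C

electric current has SI base units: A

Checking each option against A:
  A. W: ✗ does not match
  B. A·s: ✗ does not match
  C. V/Ω: ✓ matches
  D. A/m: ✗ does not match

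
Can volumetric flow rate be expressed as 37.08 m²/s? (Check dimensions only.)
No

volumetric flow rate has SI base units: m^3 / s
m²/s does NOT reduce to m^3 / s; a valid unit for volumetric flow rate would be e.g. m³/s.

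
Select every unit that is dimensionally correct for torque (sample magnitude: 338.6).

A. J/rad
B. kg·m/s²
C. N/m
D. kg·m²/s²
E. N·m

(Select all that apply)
A, D, E

torque has SI base units: kg * m^2 / s^2

Checking each option against kg * m^2 / s^2:
  A. J/rad: ✓ matches
  B. kg·m/s²: ✗ does not match
  C. N/m: ✗ does not match
  D. kg·m²/s²: ✓ matches
  E. N·m: ✓ matches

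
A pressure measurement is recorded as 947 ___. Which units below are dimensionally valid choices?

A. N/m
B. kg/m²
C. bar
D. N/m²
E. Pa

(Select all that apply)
C, D, E

pressure has SI base units: kg / (m * s^2)

Checking each option against kg / (m * s^2):
  A. N/m: ✗ does not match
  B. kg/m²: ✗ does not match
  C. bar: ✓ matches
  D. N/m²: ✓ matches
  E. Pa: ✓ matches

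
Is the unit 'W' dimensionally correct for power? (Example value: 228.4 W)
Yes

power has SI base units: kg * m^2 / s^3
W reduces to the same SI base units, so it is a valid unit for power.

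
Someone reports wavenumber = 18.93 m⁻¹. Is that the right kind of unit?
Yes

wavenumber has SI base units: 1 / m
m⁻¹ reduces to the same SI base units, so it is a valid unit for wavenumber.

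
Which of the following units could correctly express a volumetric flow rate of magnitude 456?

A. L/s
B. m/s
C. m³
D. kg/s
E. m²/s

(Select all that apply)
A

volumetric flow rate has SI base units: m^3 / s

Checking each option against m^3 / s:
  A. L/s: ✓ matches
  B. m/s: ✗ does not match
  C. m³: ✗ does not match
  D. kg/s: ✗ does not match
  E. m²/s: ✗ does not match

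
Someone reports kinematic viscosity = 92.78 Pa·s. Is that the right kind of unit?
No

kinematic viscosity has SI base units: m^2 / s
Pa·s does NOT reduce to m^2 / s; a valid unit for kinematic viscosity would be e.g. m²/s.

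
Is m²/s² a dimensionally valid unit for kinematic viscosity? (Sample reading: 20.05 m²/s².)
No

kinematic viscosity has SI base units: m^2 / s
m²/s² does NOT reduce to m^2 / s; a valid unit for kinematic viscosity would be e.g. m²/s.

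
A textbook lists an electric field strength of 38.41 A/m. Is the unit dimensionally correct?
No

electric field strength has SI base units: kg * m / (A * s^3)
A/m does NOT reduce to kg * m / (A * s^3); a valid unit for electric field strength would be e.g. V/m.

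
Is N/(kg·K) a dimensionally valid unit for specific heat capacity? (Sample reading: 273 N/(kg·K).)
No

specific heat capacity has SI base units: m^2 / (s^2 * K)
N/(kg·K) does NOT reduce to m^2 / (s^2 * K); a valid unit for specific heat capacity would be e.g. J/(kg·K).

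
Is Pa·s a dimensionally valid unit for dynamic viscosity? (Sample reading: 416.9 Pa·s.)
Yes

dynamic viscosity has SI base units: kg / (m * s)
Pa·s reduces to the same SI base units, so it is a valid unit for dynamic viscosity.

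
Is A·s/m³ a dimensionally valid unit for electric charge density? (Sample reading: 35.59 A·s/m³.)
Yes

electric charge density has SI base units: A * s / m^3
A·s/m³ reduces to the same SI base units, so it is a valid unit for electric charge density.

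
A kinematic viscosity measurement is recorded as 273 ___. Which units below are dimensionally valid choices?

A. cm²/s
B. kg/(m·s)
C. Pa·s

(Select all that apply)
A

kinematic viscosity has SI base units: m^2 / s

Checking each option against m^2 / s:
  A. cm²/s: ✓ matches
  B. kg/(m·s): ✗ does not match
  C. Pa·s: ✗ does not match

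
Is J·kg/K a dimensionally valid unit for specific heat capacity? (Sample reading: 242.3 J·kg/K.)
No

specific heat capacity has SI base units: m^2 / (s^2 * K)
J·kg/K does NOT reduce to m^2 / (s^2 * K); a valid unit for specific heat capacity would be e.g. J/(kg·K).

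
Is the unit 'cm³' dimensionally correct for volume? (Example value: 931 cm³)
Yes

volume has SI base units: m^3
cm³ reduces to the same SI base units, so it is a valid unit for volume.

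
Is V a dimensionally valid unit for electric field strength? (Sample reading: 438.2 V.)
No

electric field strength has SI base units: kg * m / (A * s^3)
V does NOT reduce to kg * m / (A * s^3); a valid unit for electric field strength would be e.g. V/m.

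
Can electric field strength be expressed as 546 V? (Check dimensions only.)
No

electric field strength has SI base units: kg * m / (A * s^3)
V does NOT reduce to kg * m / (A * s^3); a valid unit for electric field strength would be e.g. V/m.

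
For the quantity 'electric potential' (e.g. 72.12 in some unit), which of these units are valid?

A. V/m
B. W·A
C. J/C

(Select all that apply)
C

electric potential has SI base units: kg * m^2 / (A * s^3)

Checking each option against kg * m^2 / (A * s^3):
  A. V/m: ✗ does not match
  B. W·A: ✗ does not match
  C. J/C: ✓ matches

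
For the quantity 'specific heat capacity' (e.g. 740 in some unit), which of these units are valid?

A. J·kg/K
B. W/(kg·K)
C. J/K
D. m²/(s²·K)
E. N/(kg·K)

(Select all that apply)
D

specific heat capacity has SI base units: m^2 / (s^2 * K)

Checking each option against m^2 / (s^2 * K):
  A. J·kg/K: ✗ does not match
  B. W/(kg·K): ✗ does not match
  C. J/K: ✗ does not match
  D. m²/(s²·K): ✓ matches
  E. N/(kg·K): ✗ does not match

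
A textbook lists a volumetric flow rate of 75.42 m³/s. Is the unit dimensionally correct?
Yes

volumetric flow rate has SI base units: m^3 / s
m³/s reduces to the same SI base units, so it is a valid unit for volumetric flow rate.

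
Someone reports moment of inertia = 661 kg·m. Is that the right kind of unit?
No

moment of inertia has SI base units: kg * m^2
kg·m does NOT reduce to kg * m^2; a valid unit for moment of inertia would be e.g. kg·m².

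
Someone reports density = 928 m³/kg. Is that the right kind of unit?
No

density has SI base units: kg / m^3
m³/kg does NOT reduce to kg / m^3; a valid unit for density would be e.g. kg/m³.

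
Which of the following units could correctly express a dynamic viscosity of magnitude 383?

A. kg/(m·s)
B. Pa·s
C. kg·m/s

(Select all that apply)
A, B

dynamic viscosity has SI base units: kg / (m * s)

Checking each option against kg / (m * s):
  A. kg/(m·s): ✓ matches
  B. Pa·s: ✓ matches
  C. kg·m/s: ✗ does not match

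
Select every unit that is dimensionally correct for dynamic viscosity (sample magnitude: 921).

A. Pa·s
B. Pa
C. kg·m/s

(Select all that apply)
A

dynamic viscosity has SI base units: kg / (m * s)

Checking each option against kg / (m * s):
  A. Pa·s: ✓ matches
  B. Pa: ✗ does not match
  C. kg·m/s: ✗ does not match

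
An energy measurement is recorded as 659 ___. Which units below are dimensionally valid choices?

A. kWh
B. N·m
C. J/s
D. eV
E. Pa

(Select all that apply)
A, B, D

energy has SI base units: kg * m^2 / s^2

Checking each option against kg * m^2 / s^2:
  A. kWh: ✓ matches
  B. N·m: ✓ matches
  C. J/s: ✗ does not match
  D. eV: ✓ matches
  E. Pa: ✗ does not match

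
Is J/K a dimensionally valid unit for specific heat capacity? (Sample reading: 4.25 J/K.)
No

specific heat capacity has SI base units: m^2 / (s^2 * K)
J/K does NOT reduce to m^2 / (s^2 * K); a valid unit for specific heat capacity would be e.g. J/(kg·K).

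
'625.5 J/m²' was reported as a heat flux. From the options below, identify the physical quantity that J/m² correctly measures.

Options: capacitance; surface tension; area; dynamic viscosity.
surface tension

heat flux should have units dimensionally equivalent to kg / s^3 (e.g. W/m²).
The given unit 'J/m²' reduces to kg / s^2. Of the listed options, that is the dimensionality of surface tension.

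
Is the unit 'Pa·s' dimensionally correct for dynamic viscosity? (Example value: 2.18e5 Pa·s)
Yes

dynamic viscosity has SI base units: kg / (m * s)
Pa·s reduces to the same SI base units, so it is a valid unit for dynamic viscosity.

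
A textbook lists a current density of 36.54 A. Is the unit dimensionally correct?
No

current density has SI base units: A / m^2
A does NOT reduce to A / m^2; a valid unit for current density would be e.g. A/m².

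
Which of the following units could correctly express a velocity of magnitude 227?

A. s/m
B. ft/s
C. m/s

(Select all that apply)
B, C

velocity has SI base units: m / s

Checking each option against m / s:
  A. s/m: ✗ does not match
  B. ft/s: ✓ matches
  C. m/s: ✓ matches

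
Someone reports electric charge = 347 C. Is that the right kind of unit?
Yes

electric charge has SI base units: A * s
C reduces to the same SI base units, so it is a valid unit for electric charge.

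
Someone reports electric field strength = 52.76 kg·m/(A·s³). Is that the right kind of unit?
Yes

electric field strength has SI base units: kg * m / (A * s^3)
kg·m/(A·s³) reduces to the same SI base units, so it is a valid unit for electric field strength.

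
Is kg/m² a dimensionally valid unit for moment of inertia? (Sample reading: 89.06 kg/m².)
No

moment of inertia has SI base units: kg * m^2
kg/m² does NOT reduce to kg * m^2; a valid unit for moment of inertia would be e.g. kg·m².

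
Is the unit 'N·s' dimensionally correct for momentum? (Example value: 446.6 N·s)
Yes

momentum has SI base units: kg * m / s
N·s reduces to the same SI base units, so it is a valid unit for momentum.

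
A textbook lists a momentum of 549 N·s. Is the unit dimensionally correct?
Yes

momentum has SI base units: kg * m / s
N·s reduces to the same SI base units, so it is a valid unit for momentum.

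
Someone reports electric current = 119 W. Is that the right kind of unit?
No

electric current has SI base units: A
W does NOT reduce to A; a valid unit for electric current would be e.g. A.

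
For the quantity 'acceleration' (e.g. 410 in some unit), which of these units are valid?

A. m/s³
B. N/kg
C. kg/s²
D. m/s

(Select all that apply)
B

acceleration has SI base units: m / s^2

Checking each option against m / s^2:
  A. m/s³: ✗ does not match
  B. N/kg: ✓ matches
  C. kg/s²: ✗ does not match
  D. m/s: ✗ does not match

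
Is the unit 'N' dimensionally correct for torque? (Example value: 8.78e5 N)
No

torque has SI base units: kg * m^2 / s^2
N does NOT reduce to kg * m^2 / s^2; a valid unit for torque would be e.g. N·m.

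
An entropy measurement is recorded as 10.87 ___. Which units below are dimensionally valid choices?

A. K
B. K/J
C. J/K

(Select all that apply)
C

entropy has SI base units: kg * m^2 / (s^2 * K)

Checking each option against kg * m^2 / (s^2 * K):
  A. K: ✗ does not match
  B. K/J: ✗ does not match
  C. J/K: ✓ matches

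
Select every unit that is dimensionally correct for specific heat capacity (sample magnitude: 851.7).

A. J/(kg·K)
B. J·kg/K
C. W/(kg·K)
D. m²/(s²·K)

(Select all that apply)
A, D

specific heat capacity has SI base units: m^2 / (s^2 * K)

Checking each option against m^2 / (s^2 * K):
  A. J/(kg·K): ✓ matches
  B. J·kg/K: ✗ does not match
  C. W/(kg·K): ✗ does not match
  D. m²/(s²·K): ✓ matches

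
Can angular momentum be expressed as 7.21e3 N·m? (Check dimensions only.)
No

angular momentum has SI base units: kg * m^2 / s
N·m does NOT reduce to kg * m^2 / s; a valid unit for angular momentum would be e.g. kg·m²/s.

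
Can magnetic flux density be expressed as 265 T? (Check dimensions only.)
Yes

magnetic flux density has SI base units: kg / (A * s^2)
T reduces to the same SI base units, so it is a valid unit for magnetic flux density.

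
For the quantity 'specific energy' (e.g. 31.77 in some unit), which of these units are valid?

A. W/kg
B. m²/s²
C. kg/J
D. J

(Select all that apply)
B

specific energy has SI base units: m^2 / s^2

Checking each option against m^2 / s^2:
  A. W/kg: ✗ does not match
  B. m²/s²: ✓ matches
  C. kg/J: ✗ does not match
  D. J: ✗ does not match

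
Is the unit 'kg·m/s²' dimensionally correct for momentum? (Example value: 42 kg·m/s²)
No

momentum has SI base units: kg * m / s
kg·m/s² does NOT reduce to kg * m / s; a valid unit for momentum would be e.g. kg·m/s.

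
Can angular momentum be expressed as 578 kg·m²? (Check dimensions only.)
No

angular momentum has SI base units: kg * m^2 / s
kg·m² does NOT reduce to kg * m^2 / s; a valid unit for angular momentum would be e.g. kg·m²/s.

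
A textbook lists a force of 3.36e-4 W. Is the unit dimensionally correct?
No

force has SI base units: kg * m / s^2
W does NOT reduce to kg * m / s^2; a valid unit for force would be e.g. N.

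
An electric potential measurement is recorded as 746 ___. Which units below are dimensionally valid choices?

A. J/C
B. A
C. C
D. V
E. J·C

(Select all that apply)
A, D

electric potential has SI base units: kg * m^2 / (A * s^3)

Checking each option against kg * m^2 / (A * s^3):
  A. J/C: ✓ matches
  B. A: ✗ does not match
  C. C: ✗ does not match
  D. V: ✓ matches
  E. J·C: ✗ does not match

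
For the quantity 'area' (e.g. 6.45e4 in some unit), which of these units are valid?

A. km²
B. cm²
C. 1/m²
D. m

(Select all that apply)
A, B

area has SI base units: m^2

Checking each option against m^2:
  A. km²: ✓ matches
  B. cm²: ✓ matches
  C. 1/m²: ✗ does not match
  D. m: ✗ does not match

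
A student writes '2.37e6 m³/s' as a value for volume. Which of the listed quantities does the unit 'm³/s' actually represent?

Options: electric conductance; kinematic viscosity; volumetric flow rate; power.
volumetric flow rate

volume should have units dimensionally equivalent to m^3 (e.g. m³).
The given unit 'm³/s' reduces to m^3 / s. Of the listed options, that is the dimensionality of volumetric flow rate.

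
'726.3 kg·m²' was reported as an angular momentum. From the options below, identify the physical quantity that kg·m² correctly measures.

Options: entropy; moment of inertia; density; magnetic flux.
moment of inertia

angular momentum should have units dimensionally equivalent to kg * m^2 / s (e.g. kg·m²/s).
The given unit 'kg·m²' reduces to kg * m^2. Of the listed options, that is the dimensionality of moment of inertia.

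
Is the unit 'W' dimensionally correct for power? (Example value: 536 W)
Yes

power has SI base units: kg * m^2 / s^3
W reduces to the same SI base units, so it is a valid unit for power.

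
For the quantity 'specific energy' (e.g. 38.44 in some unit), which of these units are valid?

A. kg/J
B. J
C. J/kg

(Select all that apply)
C

specific energy has SI base units: m^2 / s^2

Checking each option against m^2 / s^2:
  A. kg/J: ✗ does not match
  B. J: ✗ does not match
  C. J/kg: ✓ matches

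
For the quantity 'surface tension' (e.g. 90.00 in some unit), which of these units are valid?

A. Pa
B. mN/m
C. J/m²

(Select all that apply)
B, C

surface tension has SI base units: kg / s^2

Checking each option against kg / s^2:
  A. Pa: ✗ does not match
  B. mN/m: ✓ matches
  C. J/m²: ✓ matches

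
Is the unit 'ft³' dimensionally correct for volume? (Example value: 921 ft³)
Yes

volume has SI base units: m^3
ft³ reduces to the same SI base units, so it is a valid unit for volume.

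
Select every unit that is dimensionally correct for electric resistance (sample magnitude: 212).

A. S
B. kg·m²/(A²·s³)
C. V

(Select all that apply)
B

electric resistance has SI base units: kg * m^2 / (A^2 * s^3)

Checking each option against kg * m^2 / (A^2 * s^3):
  A. S: ✗ does not match
  B. kg·m²/(A²·s³): ✓ matches
  C. V: ✗ does not match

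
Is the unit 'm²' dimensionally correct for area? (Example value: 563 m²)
Yes

area has SI base units: m^2
m² reduces to the same SI base units, so it is a valid unit for area.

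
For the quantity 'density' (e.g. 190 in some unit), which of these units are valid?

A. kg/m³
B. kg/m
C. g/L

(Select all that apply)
A, C

density has SI base units: kg / m^3

Checking each option against kg / m^3:
  A. kg/m³: ✓ matches
  B. kg/m: ✗ does not match
  C. g/L: ✓ matches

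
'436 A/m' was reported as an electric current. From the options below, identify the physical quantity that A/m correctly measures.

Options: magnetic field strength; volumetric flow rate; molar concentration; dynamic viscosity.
magnetic field strength

electric current should have units dimensionally equivalent to A (e.g. A).
The given unit 'A/m' reduces to A / m. Of the listed options, that is the dimensionality of magnetic field strength.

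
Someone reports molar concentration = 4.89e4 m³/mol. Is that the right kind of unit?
No

molar concentration has SI base units: mol / m^3
m³/mol does NOT reduce to mol / m^3; a valid unit for molar concentration would be e.g. mol/m³.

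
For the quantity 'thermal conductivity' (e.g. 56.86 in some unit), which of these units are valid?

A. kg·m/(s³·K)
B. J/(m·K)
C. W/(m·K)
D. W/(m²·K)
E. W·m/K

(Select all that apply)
A, C

thermal conductivity has SI base units: kg * m / (s^3 * K)

Checking each option against kg * m / (s^3 * K):
  A. kg·m/(s³·K): ✓ matches
  B. J/(m·K): ✗ does not match
  C. W/(m·K): ✓ matches
  D. W/(m²·K): ✗ does not match
  E. W·m/K: ✗ does not match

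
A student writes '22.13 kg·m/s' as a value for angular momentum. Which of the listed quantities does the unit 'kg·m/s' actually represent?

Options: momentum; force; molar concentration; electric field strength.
momentum

angular momentum should have units dimensionally equivalent to kg * m^2 / s (e.g. kg·m²/s).
The given unit 'kg·m/s' reduces to kg * m / s. Of the listed options, that is the dimensionality of momentum.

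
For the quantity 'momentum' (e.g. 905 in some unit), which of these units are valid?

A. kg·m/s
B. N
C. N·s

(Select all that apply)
A, C

momentum has SI base units: kg * m / s

Checking each option against kg * m / s:
  A. kg·m/s: ✓ matches
  B. N: ✗ does not match
  C. N·s: ✓ matches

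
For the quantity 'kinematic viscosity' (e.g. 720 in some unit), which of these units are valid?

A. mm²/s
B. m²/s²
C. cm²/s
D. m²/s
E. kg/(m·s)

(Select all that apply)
A, C, D

kinematic viscosity has SI base units: m^2 / s

Checking each option against m^2 / s:
  A. mm²/s: ✓ matches
  B. m²/s²: ✗ does not match
  C. cm²/s: ✓ matches
  D. m²/s: ✓ matches
  E. kg/(m·s): ✗ does not match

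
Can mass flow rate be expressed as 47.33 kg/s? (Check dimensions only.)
Yes

mass flow rate has SI base units: kg / s
kg/s reduces to the same SI base units, so it is a valid unit for mass flow rate.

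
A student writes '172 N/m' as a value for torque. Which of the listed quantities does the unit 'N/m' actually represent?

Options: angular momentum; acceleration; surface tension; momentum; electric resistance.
surface tension

torque should have units dimensionally equivalent to kg * m^2 / s^2 (e.g. N·m).
The given unit 'N/m' reduces to kg / s^2. Of the listed options, that is the dimensionality of surface tension.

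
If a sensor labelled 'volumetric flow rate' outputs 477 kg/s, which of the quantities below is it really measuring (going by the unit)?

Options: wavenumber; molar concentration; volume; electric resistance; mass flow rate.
mass flow rate

volumetric flow rate should have units dimensionally equivalent to m^3 / s (e.g. m³/s).
The given unit 'kg/s' reduces to kg / s. Of the listed options, that is the dimensionality of mass flow rate.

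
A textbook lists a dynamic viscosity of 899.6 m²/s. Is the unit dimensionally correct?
No

dynamic viscosity has SI base units: kg / (m * s)
m²/s does NOT reduce to kg / (m * s); a valid unit for dynamic viscosity would be e.g. Pa·s.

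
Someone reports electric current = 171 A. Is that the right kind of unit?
Yes

electric current has SI base units: A
A reduces to the same SI base units, so it is a valid unit for electric current.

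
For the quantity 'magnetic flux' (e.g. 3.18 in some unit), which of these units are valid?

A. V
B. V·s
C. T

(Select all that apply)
B

magnetic flux has SI base units: kg * m^2 / (A * s^2)

Checking each option against kg * m^2 / (A * s^2):
  A. V: ✗ does not match
  B. V·s: ✓ matches
  C. T: ✗ does not match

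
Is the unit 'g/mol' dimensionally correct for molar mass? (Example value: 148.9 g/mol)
Yes

molar mass has SI base units: kg / mol
g/mol reduces to the same SI base units, so it is a valid unit for molar mass.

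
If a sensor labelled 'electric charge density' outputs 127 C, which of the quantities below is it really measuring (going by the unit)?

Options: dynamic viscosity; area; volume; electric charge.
electric charge

electric charge density should have units dimensionally equivalent to A * s / m^3 (e.g. C/m³).
The given unit 'C' reduces to A * s. Of the listed options, that is the dimensionality of electric charge.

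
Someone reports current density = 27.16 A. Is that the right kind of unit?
No

current density has SI base units: A / m^2
A does NOT reduce to A / m^2; a valid unit for current density would be e.g. A/m².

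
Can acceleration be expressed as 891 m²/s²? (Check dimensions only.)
No

acceleration has SI base units: m / s^2
m²/s² does NOT reduce to m / s^2; a valid unit for acceleration would be e.g. m/s².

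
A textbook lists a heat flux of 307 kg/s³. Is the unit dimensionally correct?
Yes

heat flux has SI base units: kg / s^3
kg/s³ reduces to the same SI base units, so it is a valid unit for heat flux.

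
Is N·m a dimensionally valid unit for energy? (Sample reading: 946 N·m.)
Yes

energy has SI base units: kg * m^2 / s^2
N·m reduces to the same SI base units, so it is a valid unit for energy.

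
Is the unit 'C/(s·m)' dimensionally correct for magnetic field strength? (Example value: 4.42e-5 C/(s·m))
Yes

magnetic field strength has SI base units: A / m
C/(s·m) reduces to the same SI base units, so it is a valid unit for magnetic field strength.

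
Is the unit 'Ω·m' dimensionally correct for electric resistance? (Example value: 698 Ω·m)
No

electric resistance has SI base units: kg * m^2 / (A^2 * s^3)
Ω·m does NOT reduce to kg * m^2 / (A^2 * s^3); a valid unit for electric resistance would be e.g. Ω.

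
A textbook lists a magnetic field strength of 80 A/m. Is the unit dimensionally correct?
Yes

magnetic field strength has SI base units: A / m
A/m reduces to the same SI base units, so it is a valid unit for magnetic field strength.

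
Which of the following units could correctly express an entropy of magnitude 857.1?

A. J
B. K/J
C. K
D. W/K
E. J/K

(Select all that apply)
E

entropy has SI base units: kg * m^2 / (s^2 * K)

Checking each option against kg * m^2 / (s^2 * K):
  A. J: ✗ does not match
  B. K/J: ✗ does not match
  C. K: ✗ does not match
  D. W/K: ✗ does not match
  E. J/K: ✓ matches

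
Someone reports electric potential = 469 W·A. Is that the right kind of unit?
No

electric potential has SI base units: kg * m^2 / (A * s^3)
W·A does NOT reduce to kg * m^2 / (A * s^3); a valid unit for electric potential would be e.g. V.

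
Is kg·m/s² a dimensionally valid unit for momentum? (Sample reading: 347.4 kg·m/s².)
No

momentum has SI base units: kg * m / s
kg·m/s² does NOT reduce to kg * m / s; a valid unit for momentum would be e.g. kg·m/s.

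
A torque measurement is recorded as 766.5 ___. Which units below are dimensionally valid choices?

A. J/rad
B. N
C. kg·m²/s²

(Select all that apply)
A, C

torque has SI base units: kg * m^2 / s^2

Checking each option against kg * m^2 / s^2:
  A. J/rad: ✓ matches
  B. N: ✗ does not match
  C. kg·m²/s²: ✓ matches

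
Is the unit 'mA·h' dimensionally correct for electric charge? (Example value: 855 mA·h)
Yes

electric charge has SI base units: A * s
mA·h reduces to the same SI base units, so it is a valid unit for electric charge.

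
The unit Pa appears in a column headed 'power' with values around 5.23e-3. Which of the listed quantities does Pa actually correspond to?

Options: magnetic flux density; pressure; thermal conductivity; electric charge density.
pressure

power should have units dimensionally equivalent to kg * m^2 / s^3 (e.g. W).
The given unit 'Pa' reduces to kg / (m * s^2). Of the listed options, that is the dimensionality of pressure.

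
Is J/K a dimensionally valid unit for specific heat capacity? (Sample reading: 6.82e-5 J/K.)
No

specific heat capacity has SI base units: m^2 / (s^2 * K)
J/K does NOT reduce to m^2 / (s^2 * K); a valid unit for specific heat capacity would be e.g. J/(kg·K).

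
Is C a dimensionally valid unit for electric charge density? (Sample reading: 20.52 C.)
No

electric charge density has SI base units: A * s / m^3
C does NOT reduce to A * s / m^3; a valid unit for electric charge density would be e.g. C/m³.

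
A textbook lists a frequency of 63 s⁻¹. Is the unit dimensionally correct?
Yes

frequency has SI base units: 1 / s
s⁻¹ reduces to the same SI base units, so it is a valid unit for frequency.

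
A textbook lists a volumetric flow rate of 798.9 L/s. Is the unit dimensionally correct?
Yes

volumetric flow rate has SI base units: m^3 / s
L/s reduces to the same SI base units, so it is a valid unit for volumetric flow rate.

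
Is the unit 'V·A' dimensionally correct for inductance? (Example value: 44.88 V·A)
No

inductance has SI base units: kg * m^2 / (A^2 * s^2)
V·A does NOT reduce to kg * m^2 / (A^2 * s^2); a valid unit for inductance would be e.g. H.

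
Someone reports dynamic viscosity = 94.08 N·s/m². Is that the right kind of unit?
Yes

dynamic viscosity has SI base units: kg / (m * s)
N·s/m² reduces to the same SI base units, so it is a valid unit for dynamic viscosity.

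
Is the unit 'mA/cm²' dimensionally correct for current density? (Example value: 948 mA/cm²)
Yes

current density has SI base units: A / m^2
mA/cm² reduces to the same SI base units, so it is a valid unit for current density.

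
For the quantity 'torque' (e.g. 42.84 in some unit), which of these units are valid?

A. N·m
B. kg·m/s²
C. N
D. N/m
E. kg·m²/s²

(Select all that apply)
A, E

torque has SI base units: kg * m^2 / s^2

Checking each option against kg * m^2 / s^2:
  A. N·m: ✓ matches
  B. kg·m/s²: ✗ does not match
  C. N: ✗ does not match
  D. N/m: ✗ does not match
  E. kg·m²/s²: ✓ matches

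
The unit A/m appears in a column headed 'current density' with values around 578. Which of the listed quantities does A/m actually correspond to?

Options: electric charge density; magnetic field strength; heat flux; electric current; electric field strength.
magnetic field strength

current density should have units dimensionally equivalent to A / m^2 (e.g. A/m²).
The given unit 'A/m' reduces to A / m. Of the listed options, that is the dimensionality of magnetic field strength.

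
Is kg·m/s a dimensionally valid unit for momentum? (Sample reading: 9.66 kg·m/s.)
Yes

momentum has SI base units: kg * m / s
kg·m/s reduces to the same SI base units, so it is a valid unit for momentum.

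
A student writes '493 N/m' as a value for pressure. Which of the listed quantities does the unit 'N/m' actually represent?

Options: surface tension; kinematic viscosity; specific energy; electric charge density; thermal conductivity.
surface tension

pressure should have units dimensionally equivalent to kg / (m * s^2) (e.g. Pa).
The given unit 'N/m' reduces to kg / s^2. Of the listed options, that is the dimensionality of surface tension.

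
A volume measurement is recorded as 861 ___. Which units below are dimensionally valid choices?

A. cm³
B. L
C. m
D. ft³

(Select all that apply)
A, B, D

volume has SI base units: m^3

Checking each option against m^3:
  A. cm³: ✓ matches
  B. L: ✓ matches
  C. m: ✗ does not match
  D. ft³: ✓ matches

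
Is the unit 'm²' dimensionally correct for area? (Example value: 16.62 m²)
Yes

area has SI base units: m^2
m² reduces to the same SI base units, so it is a valid unit for area.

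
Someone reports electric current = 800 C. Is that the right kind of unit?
No

electric current has SI base units: A
C does NOT reduce to A; a valid unit for electric current would be e.g. A.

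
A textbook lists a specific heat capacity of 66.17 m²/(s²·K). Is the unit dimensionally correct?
Yes

specific heat capacity has SI base units: m^2 / (s^2 * K)
m²/(s²·K) reduces to the same SI base units, so it is a valid unit for specific heat capacity.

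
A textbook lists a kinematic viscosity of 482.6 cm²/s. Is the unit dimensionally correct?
Yes

kinematic viscosity has SI base units: m^2 / s
cm²/s reduces to the same SI base units, so it is a valid unit for kinematic viscosity.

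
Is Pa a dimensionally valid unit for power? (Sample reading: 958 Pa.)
No

power has SI base units: kg * m^2 / s^3
Pa does NOT reduce to kg * m^2 / s^3; a valid unit for power would be e.g. W.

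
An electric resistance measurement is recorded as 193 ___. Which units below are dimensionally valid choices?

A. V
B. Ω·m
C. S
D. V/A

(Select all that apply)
D

electric resistance has SI base units: kg * m^2 / (A^2 * s^3)

Checking each option against kg * m^2 / (A^2 * s^3):
  A. V: ✗ does not match
  B. Ω·m: ✗ does not match
  C. S: ✗ does not match
  D. V/A: ✓ matches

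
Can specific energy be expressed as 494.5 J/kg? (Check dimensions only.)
Yes

specific energy has SI base units: m^2 / s^2
J/kg reduces to the same SI base units, so it is a valid unit for specific energy.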